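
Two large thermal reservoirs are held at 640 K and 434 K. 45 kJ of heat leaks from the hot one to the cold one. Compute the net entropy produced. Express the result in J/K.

ΔS_hot = −Q/T_H = −45000/640 = -70.31 J/K and ΔS_cold = +Q/T_C = 45000/434 = 103.7 J/K.
ΔS_total = -70.31 + 103.7 = 33.4 J/K, positive as the second law requires.

ΔS_total = 33.4 J/K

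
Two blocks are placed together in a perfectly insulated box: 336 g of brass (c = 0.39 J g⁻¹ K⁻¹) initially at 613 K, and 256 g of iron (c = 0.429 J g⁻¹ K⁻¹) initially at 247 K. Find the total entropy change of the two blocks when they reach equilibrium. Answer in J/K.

Energy balance: T_f = (m₁c₁T₁ + m₂c₂T₂)/(m₁c₁ + m₂c₂) = 446.12 K.
ΔS₁ = m₁c₁ ln(T_f/T₁) = 131.04 × ln(446.12/613) = -41.64 J/K.
ΔS₂ = m₂c₂ ln(T_f/T₂) = 109.824 × ln(446.12/247) = 64.93 J/K.
ΔS_total = -41.64 + 64.93 = 23.3 J/K.

ΔS_total = 23.3 J/K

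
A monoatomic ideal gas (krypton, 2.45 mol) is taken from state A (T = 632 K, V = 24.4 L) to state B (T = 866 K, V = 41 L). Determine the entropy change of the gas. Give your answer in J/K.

ΔS = 20.2 J/K

Entropy is a state function: ΔS = nC_V ln(T₂/T₁) + nR ln(V₂/V₁), with C_V = 3R/2 = 12.47 J mol⁻¹ K⁻¹ for a monoatomic ideal gas.
ΔS = 2.45 × [12.47 × ln(866/632) + 8.314 × ln(41/24.4)] = 20.2 J/K.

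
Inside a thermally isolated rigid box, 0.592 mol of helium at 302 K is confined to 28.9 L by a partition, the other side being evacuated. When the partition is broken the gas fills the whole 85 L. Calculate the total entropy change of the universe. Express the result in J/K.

ΔS_universe = 5.31 J/K

For an ideal gas in free expansion Q = 0 and W = 0, so T is unchanged.
Entropy is a state function; using a reversible isothermal path, ΔS_gas = nR ln(V₂/V₁) = 0.592 × 8.314 × ln(85/28.9) = 5.31 J/K.
The insulated surroundings exchange no heat, so ΔS_surr = 0 and ΔS_universe = ΔS_gas.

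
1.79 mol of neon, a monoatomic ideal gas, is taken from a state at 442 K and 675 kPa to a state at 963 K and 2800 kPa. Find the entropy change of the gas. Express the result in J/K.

ΔS = 7.8 J/K

ΔS = nC_p ln(T₂/T₁) − nR ln(P₂/P₁), with C_p = 5R/2 = 20.79 J mol⁻¹ K⁻¹ for a monoatomic ideal gas.
ΔS = 1.79 × [20.79 × ln(963/442) − 8.314 × ln(2800/675)] = 7.8 J/K.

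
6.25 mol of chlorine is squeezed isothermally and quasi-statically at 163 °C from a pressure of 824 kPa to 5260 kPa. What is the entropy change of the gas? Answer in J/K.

For an isothermal ideal gas ΔS_gas = nR ln(P₁/P₂) = 6.25 × 8.314 × ln(824/5260) = -96.3 J/K.

ΔS_gas = -96.3 J/K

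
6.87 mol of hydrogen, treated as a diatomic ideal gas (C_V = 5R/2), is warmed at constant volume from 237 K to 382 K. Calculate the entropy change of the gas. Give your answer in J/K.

At constant volume, ΔS = nC_V ln(T₂/T₁) with C_V = 5R/2 = 20.79 J mol⁻¹ K⁻¹.
ΔS = 6.87 × 20.79 × ln(382/237) = 68.2 J/K.

ΔS = 68.2 J/K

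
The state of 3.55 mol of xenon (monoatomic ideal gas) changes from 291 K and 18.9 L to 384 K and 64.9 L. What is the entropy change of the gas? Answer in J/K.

ΔS = 48.7 J/K

Entropy is a state function: ΔS = nC_V ln(T₂/T₁) + nR ln(V₂/V₁), with C_V = 3R/2 = 12.47 J mol⁻¹ K⁻¹ for a monoatomic ideal gas.
ΔS = 3.55 × [12.47 × ln(384/291) + 8.314 × ln(64.9/18.9)] = 48.7 J/K.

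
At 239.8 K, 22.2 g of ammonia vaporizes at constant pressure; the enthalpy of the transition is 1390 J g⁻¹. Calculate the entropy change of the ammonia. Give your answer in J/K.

Heat absorbed by the substance: Q = mL = 22.2 × 1390 = 30858 J.
At constant T, ΔS = Q_rev/T = 30858 / 239.8 = 129 J/K.

ΔS = 129 J/K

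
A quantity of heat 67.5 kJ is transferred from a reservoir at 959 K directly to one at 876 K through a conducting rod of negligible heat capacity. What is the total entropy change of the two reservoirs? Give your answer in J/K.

ΔS_total = 6.67 J/K

ΔS_hot = −Q/T_H = −67500/959 = -70.386 J/K and ΔS_cold = +Q/T_C = 67500/876 = 77.055 J/K.
ΔS_total = -70.386 + 77.055 = 6.67 J/K, positive as the second law requires.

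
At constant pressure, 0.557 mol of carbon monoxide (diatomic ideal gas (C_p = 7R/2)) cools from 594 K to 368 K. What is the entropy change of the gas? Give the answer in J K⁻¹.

At constant pressure, ΔS = nC_p ln(T₂/T₁) with C_p = 7R/2 = 29.1 J mol⁻¹ K⁻¹.
ΔS = 0.557 × 29.1 × ln(368/594) = -7.76 J/K.

ΔS = -7.76 J/K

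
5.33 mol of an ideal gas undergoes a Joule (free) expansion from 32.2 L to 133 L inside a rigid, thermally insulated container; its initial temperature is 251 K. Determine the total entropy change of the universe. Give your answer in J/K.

No heat is exchanged and no work is done, so the ideal-gas temperature stays constant.
Entropy is a state function; using a reversible isothermal path, ΔS_gas = nR ln(V₂/V₁) = 5.33 × 8.314 × ln(133/32.2) = 62.9 J/K.
The insulated surroundings exchange no heat, so ΔS_surr = 0 and ΔS_universe = ΔS_gas.

ΔS_universe = 62.9 J/K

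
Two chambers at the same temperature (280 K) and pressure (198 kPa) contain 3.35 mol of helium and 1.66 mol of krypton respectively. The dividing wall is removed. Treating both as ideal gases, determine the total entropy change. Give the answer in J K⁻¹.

Mole fractions: x_A = 3.35/5.01 = 0.669, x_B = 0.331.
ΔS_mix = −R(n_A ln x_A + n_B ln x_B) = −8.314 × (3.35 ln 0.669 + 1.66 ln 0.331) = 26.5 J/K.

ΔS_mix = 26.5 J/K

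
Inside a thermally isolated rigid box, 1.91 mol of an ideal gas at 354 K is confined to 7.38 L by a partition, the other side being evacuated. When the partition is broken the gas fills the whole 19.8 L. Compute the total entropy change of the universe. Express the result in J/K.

ΔS_universe = 15.7 J/K

For an ideal gas in free expansion Q = 0 and W = 0, so T is unchanged.
Entropy is a state function; using a reversible isothermal path, ΔS_gas = nR ln(V₂/V₁) = 1.91 × 8.314 × ln(19.8/7.38) = 15.7 J/K.
The insulated surroundings exchange no heat, so ΔS_surr = 0 and ΔS_universe = ΔS_gas.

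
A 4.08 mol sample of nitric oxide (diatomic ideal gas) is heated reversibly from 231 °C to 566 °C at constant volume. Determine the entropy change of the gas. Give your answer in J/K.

In kelvin: T₁ = 504.15 K, T₂ = 839.15 K. At constant volume, ΔS = nC_V ln(T₂/T₁) with C_V = 5R/2 = 20.79 J mol⁻¹ K⁻¹.
ΔS = 4.08 × 20.79 × ln(839.15/504.15) = 43.2 J/K.

ΔS = 43.2 J/K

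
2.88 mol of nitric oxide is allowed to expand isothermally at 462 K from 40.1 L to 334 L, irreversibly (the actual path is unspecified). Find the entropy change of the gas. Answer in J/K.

ΔS_gas = 50.8 J/K

Entropy is a state function, so ΔS_gas depends only on the end states.
For an isothermal ideal gas ΔS_gas = nR ln(V₂/V₁) = 2.88 × 8.314 × ln(334/40.1) = 50.8 J/K.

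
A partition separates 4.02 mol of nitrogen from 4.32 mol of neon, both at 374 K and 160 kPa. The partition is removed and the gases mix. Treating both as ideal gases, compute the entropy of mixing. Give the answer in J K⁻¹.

ΔS_mix = 48 J/K

Mole fractions: x_A = 4.02/8.34 = 0.482, x_B = 0.518.
ΔS_mix = −R(n_A ln x_A + n_B ln x_B) = −8.314 × (4.02 ln 0.482 + 4.32 ln 0.518) = 48 J/K.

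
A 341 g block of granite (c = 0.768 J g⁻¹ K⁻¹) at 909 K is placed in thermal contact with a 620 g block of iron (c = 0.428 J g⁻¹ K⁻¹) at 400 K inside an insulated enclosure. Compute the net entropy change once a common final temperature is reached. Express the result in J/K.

Energy balance: T_f = (m₁c₁T₁ + m₂c₂T₂)/(m₁c₁ + m₂c₂) = 652.82 K.
ΔS₁ = m₁c₁ ln(T_f/T₁) = 261.888 × ln(652.82/909) = -86.69 J/K.
ΔS₂ = m₂c₂ ln(T_f/T₂) = 265.36 × ln(652.82/400) = 130 J/K.
ΔS_total = -86.69 + 130 = 43.3 J/K.

ΔS_total = 43.3 J/K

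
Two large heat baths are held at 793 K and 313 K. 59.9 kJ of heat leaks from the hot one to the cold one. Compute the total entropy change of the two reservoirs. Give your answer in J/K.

ΔS_hot = −Q/T_H = −59900/793 = -75.54 J/K and ΔS_cold = +Q/T_C = 59900/313 = 191.4 J/K.
ΔS_total = -75.54 + 191.4 = 116 J/K, positive as the second law requires.

ΔS_total = 116 J/K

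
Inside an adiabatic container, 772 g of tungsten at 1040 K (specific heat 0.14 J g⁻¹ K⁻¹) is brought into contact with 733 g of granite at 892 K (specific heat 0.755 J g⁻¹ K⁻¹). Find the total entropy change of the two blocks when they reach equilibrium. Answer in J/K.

Energy balance: T_f = (m₁c₁T₁ + m₂c₂T₂)/(m₁c₁ + m₂c₂) = 916.18 K.
ΔS₁ = m₁c₁ ln(T_f/T₁) = 108.08 × ln(916.18/1040) = -13.7 J/K.
ΔS₂ = m₂c₂ ln(T_f/T₂) = 553.415 × ln(916.18/892) = 14.8 J/K.
ΔS_total = -13.7 + 14.8 = 1.1 J/K.

ΔS_total = 1.1 J/K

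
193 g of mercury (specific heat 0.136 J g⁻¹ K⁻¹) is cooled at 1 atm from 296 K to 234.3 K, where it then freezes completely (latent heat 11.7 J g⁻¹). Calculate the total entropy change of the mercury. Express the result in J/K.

Cooling step: ΔS₁ = m c ln(T_tr/T_i) = 193 × 0.136 × ln(234.3/296) = -6.136 J/K.
Phase change: ΔS₂ = −mL/T_tr = −193 × 11.7 / 234.3 = -9.638 J/K.
ΔS_total = (-6.136) + (-9.638) = -15.8 J/K.

ΔS = -15.8 J/K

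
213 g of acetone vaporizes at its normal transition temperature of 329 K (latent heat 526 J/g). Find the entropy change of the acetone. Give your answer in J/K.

Heat absorbed by the substance: Q = mL = 213 × 526 = 112038 J.
At constant T, ΔS = Q_rev/T = 112038 / 329 = 341 J/K.

ΔS = 341 J/K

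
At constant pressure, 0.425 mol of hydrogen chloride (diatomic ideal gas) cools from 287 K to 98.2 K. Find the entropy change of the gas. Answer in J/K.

ΔS = -13.3 J/K

At constant pressure, ΔS = nC_p ln(T₂/T₁) with C_p = 7R/2 = 29.1 J mol⁻¹ K⁻¹.
ΔS = 0.425 × 29.1 × ln(98.2/287) = -13.3 J/K.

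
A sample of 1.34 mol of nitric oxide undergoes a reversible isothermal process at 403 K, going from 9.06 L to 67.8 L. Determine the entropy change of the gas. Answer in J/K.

ΔS_gas = 22.4 J/K

For an isothermal ideal gas ΔS_gas = nR ln(V₂/V₁) = 1.34 × 8.314 × ln(67.8/9.06) = 22.4 J/K.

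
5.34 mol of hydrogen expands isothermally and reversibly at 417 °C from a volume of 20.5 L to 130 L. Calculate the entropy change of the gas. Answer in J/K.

For an isothermal ideal gas ΔS_gas = nR ln(V₂/V₁) = 5.34 × 8.314 × ln(130/20.5) = 82 J/K.

ΔS_gas = 82 J/K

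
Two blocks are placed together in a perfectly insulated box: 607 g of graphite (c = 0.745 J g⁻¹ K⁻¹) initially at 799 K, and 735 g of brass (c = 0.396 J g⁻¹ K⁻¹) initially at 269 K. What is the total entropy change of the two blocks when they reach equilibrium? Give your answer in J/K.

ΔS_total = 93.3 J/K

Energy balance: T_f = (m₁c₁T₁ + m₂c₂T₂)/(m₁c₁ + m₂c₂) = 591.46 K.
ΔS₁ = m₁c₁ ln(T_f/T₁) = 452.215 × ln(591.46/799) = -136 J/K.
ΔS₂ = m₂c₂ ln(T_f/T₂) = 291.06 × ln(591.46/269) = 229.3 J/K.
ΔS_total = -136 + 229.3 = 93.3 J/K.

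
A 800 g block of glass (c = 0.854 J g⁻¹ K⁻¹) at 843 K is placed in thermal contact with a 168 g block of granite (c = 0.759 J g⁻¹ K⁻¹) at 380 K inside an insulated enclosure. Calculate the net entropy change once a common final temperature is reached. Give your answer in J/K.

ΔS_total = 28.4 J/K

Energy balance: T_f = (m₁c₁T₁ + m₂c₂T₂)/(m₁c₁ + m₂c₂) = 770.18 K.
ΔS₁ = m₁c₁ ln(T_f/T₁) = 683.2 × ln(770.18/843) = -61.72 J/K.
ΔS₂ = m₂c₂ ln(T_f/T₂) = 127.512 × ln(770.18/380) = 90.08 J/K.
ΔS_total = -61.72 + 90.08 = 28.4 J/K.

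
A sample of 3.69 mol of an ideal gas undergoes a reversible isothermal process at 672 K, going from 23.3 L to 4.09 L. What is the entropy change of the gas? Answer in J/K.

For an isothermal ideal gas ΔS_gas = nR ln(V₂/V₁) = 3.69 × 8.314 × ln(4.09/23.3) = -53.4 J/K.

ΔS_gas = -53.4 J/K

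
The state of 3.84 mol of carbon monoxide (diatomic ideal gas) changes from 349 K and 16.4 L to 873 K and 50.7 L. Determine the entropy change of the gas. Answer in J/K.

ΔS = 109 J/K

Entropy is a state function: ΔS = nC_V ln(T₂/T₁) + nR ln(V₂/V₁), with C_V = 5R/2 = 20.79 J mol⁻¹ K⁻¹ for a diatomic ideal gas.
ΔS = 3.84 × [20.79 × ln(873/349) + 8.314 × ln(50.7/16.4)] = 109 J/K.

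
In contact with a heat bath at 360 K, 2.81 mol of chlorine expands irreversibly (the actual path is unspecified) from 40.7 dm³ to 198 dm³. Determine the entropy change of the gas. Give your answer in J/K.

ΔS_gas = 37 J/K

Entropy is a state function, so ΔS_gas depends only on the end states.
For an isothermal ideal gas ΔS_gas = nR ln(V₂/V₁) = 2.81 × 8.314 × ln(198/40.7) = 37 J/K.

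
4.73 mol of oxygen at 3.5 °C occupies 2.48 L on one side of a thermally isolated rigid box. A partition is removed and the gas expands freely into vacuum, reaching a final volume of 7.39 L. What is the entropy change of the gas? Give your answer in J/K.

For an ideal gas in free expansion Q = 0 and W = 0, so T is unchanged.
Entropy is a state function; using a reversible isothermal path, ΔS_gas = nR ln(V₂/V₁) = 4.73 × 8.314 × ln(7.39/2.48) = 42.9 J/K.

ΔS_gas = 42.9 J/K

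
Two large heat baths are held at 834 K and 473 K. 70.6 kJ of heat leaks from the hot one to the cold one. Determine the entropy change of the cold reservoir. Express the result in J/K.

The cold reservoir gains heat Q, so ΔS_cold = +Q/T_C = 70600/473 = 149 J/K.

ΔS_cold = 149 J/K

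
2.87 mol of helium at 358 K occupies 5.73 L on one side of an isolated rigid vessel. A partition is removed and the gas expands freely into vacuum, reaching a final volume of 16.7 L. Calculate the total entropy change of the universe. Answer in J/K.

ΔS_universe = 25.5 J/K

For an ideal gas in free expansion Q = 0 and W = 0, so T is unchanged.
Entropy is a state function; using a reversible isothermal path, ΔS_gas = nR ln(V₂/V₁) = 2.87 × 8.314 × ln(16.7/5.73) = 25.5 J/K.
The insulated surroundings exchange no heat, so ΔS_surr = 0 and ΔS_universe = ΔS_gas.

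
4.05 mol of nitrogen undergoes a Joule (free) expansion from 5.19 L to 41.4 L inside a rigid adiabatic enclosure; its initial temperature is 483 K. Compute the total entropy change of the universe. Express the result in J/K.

ΔS_universe = 69.9 J/K

For an ideal gas in free expansion Q = 0 and W = 0, so T is unchanged.
Entropy is a state function; using a reversible isothermal path, ΔS_gas = nR ln(V₂/V₁) = 4.05 × 8.314 × ln(41.4/5.19) = 69.9 J/K.
The insulated surroundings exchange no heat, so ΔS_surr = 0 and ΔS_universe = ΔS_gas.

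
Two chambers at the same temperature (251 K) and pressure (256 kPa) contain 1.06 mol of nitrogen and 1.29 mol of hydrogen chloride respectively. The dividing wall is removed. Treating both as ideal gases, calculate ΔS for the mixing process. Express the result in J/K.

Mole fractions: x_A = 1.06/2.35 = 0.451, x_B = 0.549.
ΔS_mix = −R(n_A ln x_A + n_B ln x_B) = −8.314 × (1.06 ln 0.451 + 1.29 ln 0.549) = 13.4 J/K.

ΔS_mix = 13.4 J/K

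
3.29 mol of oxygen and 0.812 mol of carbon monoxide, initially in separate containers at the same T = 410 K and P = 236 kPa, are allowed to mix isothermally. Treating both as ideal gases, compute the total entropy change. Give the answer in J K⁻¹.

Mole fractions: x_A = 3.29/4.1 = 0.802, x_B = 0.198.
ΔS_mix = −R(n_A ln x_A + n_B ln x_B) = −8.314 × (3.29 ln 0.802 + 0.812 ln 0.198) = 17 J/K.

ΔS_mix = 17 J/K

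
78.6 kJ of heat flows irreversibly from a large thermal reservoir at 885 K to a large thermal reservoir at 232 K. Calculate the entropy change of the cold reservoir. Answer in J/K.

The cold reservoir gains heat Q, so ΔS_cold = +Q/T_C = 78600/232 = 339 J/K.

ΔS_cold = 339 J/K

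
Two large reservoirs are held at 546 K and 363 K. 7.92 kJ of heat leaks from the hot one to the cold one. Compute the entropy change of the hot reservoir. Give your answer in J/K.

The hot reservoir loses heat Q, so ΔS_hot = −Q/T_H = −7920/546 = -14.5 J/K.

ΔS_hot = -14.5 J/K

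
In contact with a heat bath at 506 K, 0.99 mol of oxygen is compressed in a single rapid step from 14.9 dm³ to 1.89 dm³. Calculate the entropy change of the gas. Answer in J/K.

ΔS_gas = -17 J/K

Entropy is a state function, so ΔS_gas depends only on the end states.
For an isothermal ideal gas ΔS_gas = nR ln(V₂/V₁) = 0.99 × 8.314 × ln(1.89/14.9) = -17 J/K.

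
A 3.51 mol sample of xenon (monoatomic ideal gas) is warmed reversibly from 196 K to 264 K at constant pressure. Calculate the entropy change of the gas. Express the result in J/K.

At constant pressure, ΔS = nC_p ln(T₂/T₁) with C_p = 5R/2 = 20.79 J mol⁻¹ K⁻¹.
ΔS = 3.51 × 20.79 × ln(264/196) = 21.7 J/K.

ΔS = 21.7 J/K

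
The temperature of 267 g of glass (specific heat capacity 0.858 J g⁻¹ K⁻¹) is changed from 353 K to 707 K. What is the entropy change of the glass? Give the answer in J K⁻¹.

ΔS = 159 J/K

ΔS = ∫dQ_rev/T = m c ln(T₂/T₁) = 267 × 0.858 × ln(707/353) = 159 J/K.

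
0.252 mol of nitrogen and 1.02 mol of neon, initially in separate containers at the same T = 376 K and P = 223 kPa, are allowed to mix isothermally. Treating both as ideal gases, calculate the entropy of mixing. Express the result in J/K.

Mole fractions: x_A = 0.252/1.27 = 0.198, x_B = 0.802.
ΔS_mix = −R(n_A ln x_A + n_B ln x_B) = −8.314 × (0.252 ln 0.198 + 1.02 ln 0.802) = 5.26 J/K.

ΔS_mix = 5.26 J/K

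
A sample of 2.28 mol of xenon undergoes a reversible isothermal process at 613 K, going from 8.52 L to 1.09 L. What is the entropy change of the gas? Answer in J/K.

ΔS_gas = -39 J/K

For an isothermal ideal gas ΔS_gas = nR ln(V₂/V₁) = 2.28 × 8.314 × ln(1.09/8.52) = -39 J/K.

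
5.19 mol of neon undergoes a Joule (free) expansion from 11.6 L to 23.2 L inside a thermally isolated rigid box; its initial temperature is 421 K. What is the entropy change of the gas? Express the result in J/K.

No heat is exchanged and no work is done, so the ideal-gas temperature stays constant.
Entropy is a state function; using a reversible isothermal path, ΔS_gas = nR ln(V₂/V₁) = 5.19 × 8.314 × ln(23.2/11.6) = 29.9 J/K.

ΔS_gas = 29.9 J/K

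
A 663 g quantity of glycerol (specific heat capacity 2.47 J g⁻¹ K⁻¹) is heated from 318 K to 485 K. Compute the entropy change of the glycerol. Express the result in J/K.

ΔS = ∫dQ_rev/T = m c ln(T₂/T₁) = 663 × 2.47 × ln(485/318) = 691 J/K.

ΔS = 691 J/K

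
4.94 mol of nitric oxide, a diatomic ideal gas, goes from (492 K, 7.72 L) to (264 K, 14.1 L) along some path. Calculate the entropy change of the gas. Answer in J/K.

ΔS = -39.2 J/K

Entropy is a state function: ΔS = nC_V ln(T₂/T₁) + nR ln(V₂/V₁), with C_V = 5R/2 = 20.79 J mol⁻¹ K⁻¹ for a diatomic ideal gas.
ΔS = 4.94 × [20.79 × ln(264/492) + 8.314 × ln(14.1/7.72)] = -39.2 J/K.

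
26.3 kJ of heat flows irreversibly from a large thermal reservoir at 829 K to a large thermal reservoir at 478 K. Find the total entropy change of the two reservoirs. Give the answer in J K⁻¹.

ΔS_hot = −Q/T_H = −26300/829 = -31.72 J/K and ΔS_cold = +Q/T_C = 26300/478 = 55.02 J/K.
ΔS_total = -31.72 + 55.02 = 23.3 J/K, positive as the second law requires.

ΔS_total = 23.3 J/K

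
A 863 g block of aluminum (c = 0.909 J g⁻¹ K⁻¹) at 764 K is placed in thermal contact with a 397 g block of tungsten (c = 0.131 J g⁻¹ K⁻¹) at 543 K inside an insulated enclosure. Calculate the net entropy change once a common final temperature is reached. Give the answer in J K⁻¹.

ΔS_total = 2.58 J/K

Energy balance: T_f = (m₁c₁T₁ + m₂c₂T₂)/(m₁c₁ + m₂c₂) = 750.26 K.
ΔS₁ = m₁c₁ ln(T_f/T₁) = 784.467 × ln(750.26/764) = -14.237 J/K.
ΔS₂ = m₂c₂ ln(T_f/T₂) = 52.007 × ln(750.26/543) = 16.814 J/K.
ΔS_total = -14.237 + 16.814 = 2.58 J/K.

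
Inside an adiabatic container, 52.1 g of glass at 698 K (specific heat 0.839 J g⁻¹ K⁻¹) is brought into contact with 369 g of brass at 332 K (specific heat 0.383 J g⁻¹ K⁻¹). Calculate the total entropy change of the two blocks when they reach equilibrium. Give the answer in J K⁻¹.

Energy balance: T_f = (m₁c₁T₁ + m₂c₂T₂)/(m₁c₁ + m₂c₂) = 418.46 K.
ΔS₁ = m₁c₁ ln(T_f/T₁) = 43.7119 × ln(418.46/698) = -22.365 J/K.
ΔS₂ = m₂c₂ ln(T_f/T₂) = 141.327 × ln(418.46/332) = 32.71 J/K.
ΔS_total = -22.365 + 32.71 = 10.3 J/K.

ΔS_total = 10.3 J/K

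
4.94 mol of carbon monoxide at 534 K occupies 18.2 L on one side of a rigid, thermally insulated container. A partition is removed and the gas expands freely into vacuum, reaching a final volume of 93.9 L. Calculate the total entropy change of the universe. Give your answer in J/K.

For an ideal gas in free expansion Q = 0 and W = 0, so T is unchanged.
Entropy is a state function; using a reversible isothermal path, ΔS_gas = nR ln(V₂/V₁) = 4.94 × 8.314 × ln(93.9/18.2) = 67.4 J/K.
The insulated surroundings exchange no heat, so ΔS_surr = 0 and ΔS_universe = ΔS_gas.

ΔS_universe = 67.4 J/K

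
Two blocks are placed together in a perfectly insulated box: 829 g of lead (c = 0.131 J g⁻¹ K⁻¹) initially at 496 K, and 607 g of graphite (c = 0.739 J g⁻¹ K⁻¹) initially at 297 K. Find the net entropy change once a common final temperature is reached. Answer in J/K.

ΔS_total = 12.7 J/K

Energy balance: T_f = (m₁c₁T₁ + m₂c₂T₂)/(m₁c₁ + m₂c₂) = 335.79 K.
ΔS₁ = m₁c₁ ln(T_f/T₁) = 108.599 × ln(335.79/496) = -42.36 J/K.
ΔS₂ = m₂c₂ ln(T_f/T₂) = 448.573 × ln(335.79/297) = 55.06 J/K.
ΔS_total = -42.36 + 55.06 = 12.7 J/K.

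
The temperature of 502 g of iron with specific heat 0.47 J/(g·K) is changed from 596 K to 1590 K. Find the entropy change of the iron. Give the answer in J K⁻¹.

ΔS = ∫dQ_rev/T = m c ln(T₂/T₁) = 502 × 0.47 × ln(1590/596) = 232 J/K.

ΔS = 232 J/K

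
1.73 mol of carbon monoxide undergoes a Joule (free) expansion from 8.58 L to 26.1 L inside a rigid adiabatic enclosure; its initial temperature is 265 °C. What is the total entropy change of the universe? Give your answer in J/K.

For an ideal gas in free expansion Q = 0 and W = 0, so T is unchanged.
Entropy is a state function; using a reversible isothermal path, ΔS_gas = nR ln(V₂/V₁) = 1.73 × 8.314 × ln(26.1/8.58) = 16 J/K.
The insulated surroundings exchange no heat, so ΔS_surr = 0 and ΔS_universe = ΔS_gas.

ΔS_universe = 16 J/K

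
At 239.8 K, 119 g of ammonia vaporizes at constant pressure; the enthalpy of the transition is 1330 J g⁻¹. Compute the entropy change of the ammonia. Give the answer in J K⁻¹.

ΔS = 660 J/K

Heat absorbed by the substance: Q = mL = 119 × 1330 = 158270 J.
At constant T, ΔS = Q_rev/T = 158270 / 239.8 = 660 J/K.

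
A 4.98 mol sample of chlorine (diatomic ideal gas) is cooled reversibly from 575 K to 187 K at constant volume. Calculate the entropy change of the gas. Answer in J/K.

At constant volume, ΔS = nC_V ln(T₂/T₁) with C_V = 5R/2 = 20.79 J mol⁻¹ K⁻¹.
ΔS = 4.98 × 20.79 × ln(187/575) = -116 J/K.

ΔS = -116 J/K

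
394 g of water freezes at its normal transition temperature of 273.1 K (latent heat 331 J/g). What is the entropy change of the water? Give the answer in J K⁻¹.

Heat released by the substance: Q = −mL = −394 × 331 = −130414 J.
At constant T, ΔS = Q_rev/T = −130414 / 273.1 = -478 J/K.

ΔS = -478 J/K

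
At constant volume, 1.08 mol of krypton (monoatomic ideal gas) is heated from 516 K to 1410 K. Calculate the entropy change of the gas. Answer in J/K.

ΔS = 13.5 J/K

At constant volume, ΔS = nC_V ln(T₂/T₁) with C_V = 3R/2 = 12.47 J mol⁻¹ K⁻¹.
ΔS = 1.08 × 12.47 × ln(1410/516) = 13.5 J/K.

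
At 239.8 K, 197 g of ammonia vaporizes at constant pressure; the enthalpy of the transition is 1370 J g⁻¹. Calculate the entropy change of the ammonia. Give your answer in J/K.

Heat absorbed by the substance: Q = mL = 197 × 1370 = 269890 J.
At constant T, ΔS = Q_rev/T = 269890 / 239.8 = 1130 J/K.

ΔS = 1130 J/K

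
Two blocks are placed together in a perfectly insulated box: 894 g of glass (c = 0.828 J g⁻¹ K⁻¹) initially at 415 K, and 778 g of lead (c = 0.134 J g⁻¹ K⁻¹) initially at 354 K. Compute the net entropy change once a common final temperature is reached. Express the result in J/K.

ΔS_total = 1.11 J/K

Energy balance: T_f = (m₁c₁T₁ + m₂c₂T₂)/(m₁c₁ + m₂c₂) = 407.47 K.
ΔS₁ = m₁c₁ ln(T_f/T₁) = 740.232 × ln(407.47/415) = -13.56 J/K.
ΔS₂ = m₂c₂ ln(T_f/T₂) = 104.252 × ln(407.47/354) = 14.67 J/K.
ΔS_total = -13.56 + 14.67 = 1.11 J/K.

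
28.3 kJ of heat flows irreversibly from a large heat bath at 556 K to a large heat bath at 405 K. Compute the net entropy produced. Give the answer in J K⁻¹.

ΔS_total = 19 J/K

ΔS_hot = −Q/T_H = −28300/556 = -50.9 J/K and ΔS_cold = +Q/T_C = 28300/405 = 69.88 J/K.
ΔS_total = -50.9 + 69.88 = 19 J/K, positive as the second law requires.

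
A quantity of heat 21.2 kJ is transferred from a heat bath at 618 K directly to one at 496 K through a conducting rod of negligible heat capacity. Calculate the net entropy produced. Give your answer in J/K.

ΔS_hot = −Q/T_H = −21200/618 = -34.3 J/K and ΔS_cold = +Q/T_C = 21200/496 = 42.74 J/K.
ΔS_total = -34.3 + 42.74 = 8.44 J/K, positive as the second law requires.

ΔS_total = 8.44 J/K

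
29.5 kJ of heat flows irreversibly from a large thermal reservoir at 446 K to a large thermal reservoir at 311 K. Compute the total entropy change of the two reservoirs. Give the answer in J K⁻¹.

ΔS_hot = −Q/T_H = −29500/446 = -66.14 J/K and ΔS_cold = +Q/T_C = 29500/311 = 94.86 J/K.
ΔS_total = -66.14 + 94.86 = 28.7 J/K, positive as the second law requires.

ΔS_total = 28.7 J/K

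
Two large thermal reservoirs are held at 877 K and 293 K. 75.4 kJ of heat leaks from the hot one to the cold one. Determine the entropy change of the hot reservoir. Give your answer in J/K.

ΔS_hot = -86 J/K

The hot reservoir loses heat Q, so ΔS_hot = −Q/T_H = −75400/877 = -86 J/K.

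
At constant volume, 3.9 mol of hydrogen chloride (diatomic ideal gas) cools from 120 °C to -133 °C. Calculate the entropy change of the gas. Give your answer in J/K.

In kelvin: T₁ = 393.15 K, T₂ = 140.15 K. At constant volume, ΔS = nC_V ln(T₂/T₁) with C_V = 5R/2 = 20.79 J mol⁻¹ K⁻¹.
ΔS = 3.9 × 20.79 × ln(140.15/393.15) = -83.6 J/K.

ΔS = -83.6 J/K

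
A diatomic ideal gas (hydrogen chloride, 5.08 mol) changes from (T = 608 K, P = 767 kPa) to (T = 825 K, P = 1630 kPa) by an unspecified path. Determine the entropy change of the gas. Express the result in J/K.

ΔS = 13.3 J/K

ΔS = nC_p ln(T₂/T₁) − nR ln(P₂/P₁), with C_p = 7R/2 = 29.1 J mol⁻¹ K⁻¹ for a diatomic ideal gas.
ΔS = 5.08 × [29.1 × ln(825/608) − 8.314 × ln(1630/767)] = 13.3 J/K.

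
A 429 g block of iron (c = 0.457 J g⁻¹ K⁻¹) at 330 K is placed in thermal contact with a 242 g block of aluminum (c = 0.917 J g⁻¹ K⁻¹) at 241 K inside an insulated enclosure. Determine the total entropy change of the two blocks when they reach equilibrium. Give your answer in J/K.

Energy balance: T_f = (m₁c₁T₁ + m₂c₂T₂)/(m₁c₁ + m₂c₂) = 282.75 K.
ΔS₁ = m₁c₁ ln(T_f/T₁) = 196.053 × ln(282.75/330) = -30.3 J/K.
ΔS₂ = m₂c₂ ln(T_f/T₂) = 221.914 × ln(282.75/241) = 35.45 J/K.
ΔS_total = -30.3 + 35.45 = 5.15 J/K.

ΔS_total = 5.15 J/K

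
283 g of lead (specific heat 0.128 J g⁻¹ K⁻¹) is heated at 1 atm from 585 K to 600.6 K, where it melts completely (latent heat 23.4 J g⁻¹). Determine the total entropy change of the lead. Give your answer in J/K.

ΔS = 12 J/K

Warming step: ΔS₁ = m c ln(T_tr/T_i) = 283 × 0.128 × ln(600.6/585) = 0.9533 J/K.
Phase change: ΔS₂ = +mL/T_tr = 283 × 23.4 / 600.6 = 11.03 J/K.
ΔS_total = (0.9533) + (11.03) = 12 J/K.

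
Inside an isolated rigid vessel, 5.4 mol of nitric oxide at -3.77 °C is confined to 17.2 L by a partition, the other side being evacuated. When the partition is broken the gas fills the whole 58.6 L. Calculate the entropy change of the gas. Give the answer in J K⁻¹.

For an ideal gas in free expansion Q = 0 and W = 0, so T is unchanged.
Entropy is a state function; using a reversible isothermal path, ΔS_gas = nR ln(V₂/V₁) = 5.4 × 8.314 × ln(58.6/17.2) = 55 J/K.

ΔS_gas = 55 J/K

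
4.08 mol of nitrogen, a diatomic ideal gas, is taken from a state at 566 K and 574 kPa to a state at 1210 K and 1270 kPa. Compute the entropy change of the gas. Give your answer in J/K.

ΔS = nC_p ln(T₂/T₁) − nR ln(P₂/P₁), with C_p = 7R/2 = 29.1 J mol⁻¹ K⁻¹ for a diatomic ideal gas.
ΔS = 4.08 × [29.1 × ln(1210/566) − 8.314 × ln(1270/574)] = 63.3 J/K.

ΔS = 63.3 J/K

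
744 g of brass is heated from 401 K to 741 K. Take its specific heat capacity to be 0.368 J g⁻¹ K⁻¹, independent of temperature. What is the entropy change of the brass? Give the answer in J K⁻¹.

ΔS = 168 J/K

ΔS = ∫dQ_rev/T = m c ln(T₂/T₁) = 744 × 0.368 × ln(741/401) = 168 J/K.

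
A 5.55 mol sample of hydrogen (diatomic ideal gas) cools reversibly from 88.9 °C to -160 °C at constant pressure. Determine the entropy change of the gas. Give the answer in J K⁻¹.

ΔS = -188 J/K

In kelvin: T₁ = 362.05 K, T₂ = 113.15 K. At constant pressure, ΔS = nC_p ln(T₂/T₁) with C_p = 7R/2 = 29.1 J mol⁻¹ K⁻¹.
ΔS = 5.55 × 29.1 × ln(113.15/362.05) = -188 J/K.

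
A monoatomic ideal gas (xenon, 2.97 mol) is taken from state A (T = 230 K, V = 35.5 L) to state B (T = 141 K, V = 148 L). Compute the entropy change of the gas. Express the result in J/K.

ΔS = 17.1 J/K

Entropy is a state function: ΔS = nC_V ln(T₂/T₁) + nR ln(V₂/V₁), with C_V = 3R/2 = 12.47 J mol⁻¹ K⁻¹ for a monoatomic ideal gas.
ΔS = 2.97 × [12.47 × ln(141/230) + 8.314 × ln(148/35.5)] = 17.1 J/K.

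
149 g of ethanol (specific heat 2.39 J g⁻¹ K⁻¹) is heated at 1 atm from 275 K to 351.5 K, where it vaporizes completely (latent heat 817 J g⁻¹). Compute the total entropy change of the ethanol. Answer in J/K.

ΔS = 434 J/K

Warming step: ΔS₁ = m c ln(T_tr/T_i) = 149 × 2.39 × ln(351.5/275) = 87.4 J/K.
Phase change: ΔS₂ = +mL/T_tr = 149 × 817 / 351.5 = 346.3 J/K.
ΔS_total = (87.4) + (346.3) = 434 J/K.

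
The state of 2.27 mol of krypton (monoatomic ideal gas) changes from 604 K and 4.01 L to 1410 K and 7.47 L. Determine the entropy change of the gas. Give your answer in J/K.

ΔS = 35.7 J/K

Entropy is a state function: ΔS = nC_V ln(T₂/T₁) + nR ln(V₂/V₁), with C_V = 3R/2 = 12.47 J mol⁻¹ K⁻¹ for a monoatomic ideal gas.
ΔS = 2.27 × [12.47 × ln(1410/604) + 8.314 × ln(7.47/4.01)] = 35.7 J/K.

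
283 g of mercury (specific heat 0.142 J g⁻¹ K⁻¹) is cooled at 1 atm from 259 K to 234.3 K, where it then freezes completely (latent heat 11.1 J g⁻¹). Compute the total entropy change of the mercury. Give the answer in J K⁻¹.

ΔS = -17.4 J/K

Cooling step: ΔS₁ = m c ln(T_tr/T_i) = 283 × 0.142 × ln(234.3/259) = -4.028 J/K.
Phase change: ΔS₂ = −mL/T_tr = −283 × 11.1 / 234.3 = -13.41 J/K.
ΔS_total = (-4.028) + (-13.41) = -17.4 J/K.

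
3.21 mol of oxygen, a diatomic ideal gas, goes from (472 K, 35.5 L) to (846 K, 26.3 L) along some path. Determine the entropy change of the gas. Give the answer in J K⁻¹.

Entropy is a state function: ΔS = nC_V ln(T₂/T₁) + nR ln(V₂/V₁), with C_V = 5R/2 = 20.79 J mol⁻¹ K⁻¹ for a diatomic ideal gas.
ΔS = 3.21 × [20.79 × ln(846/472) + 8.314 × ln(26.3/35.5)] = 30.9 J/K.

ΔS = 30.9 J/K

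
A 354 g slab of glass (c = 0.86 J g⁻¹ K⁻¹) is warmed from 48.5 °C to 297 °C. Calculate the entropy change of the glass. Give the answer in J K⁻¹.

ΔS = 174 J/K

In kelvin: T₁ = 321.65 K, T₂ = 570.15 K. ΔS = ∫dQ_rev/T = m c ln(T₂/T₁) = 354 × 0.86 × ln(570.15/321.65) = 174 J/K.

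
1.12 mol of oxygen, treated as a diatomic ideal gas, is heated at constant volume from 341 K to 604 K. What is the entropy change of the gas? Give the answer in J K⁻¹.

ΔS = 13.3 J/K

At constant volume, ΔS = nC_V ln(T₂/T₁) with C_V = 5R/2 = 20.79 J mol⁻¹ K⁻¹.
ΔS = 1.12 × 20.79 × ln(604/341) = 13.3 J/K.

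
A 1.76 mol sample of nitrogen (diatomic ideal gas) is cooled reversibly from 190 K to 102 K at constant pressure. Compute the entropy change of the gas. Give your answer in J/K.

At constant pressure, ΔS = nC_p ln(T₂/T₁) with C_p = 7R/2 = 29.1 J mol⁻¹ K⁻¹.
ΔS = 1.76 × 29.1 × ln(102/190) = -31.9 J/K.

ΔS = -31.9 J/K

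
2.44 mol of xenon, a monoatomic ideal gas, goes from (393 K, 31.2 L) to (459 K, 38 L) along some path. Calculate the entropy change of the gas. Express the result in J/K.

ΔS = 8.72 J/K

Entropy is a state function: ΔS = nC_V ln(T₂/T₁) + nR ln(V₂/V₁), with C_V = 3R/2 = 12.47 J mol⁻¹ K⁻¹ for a monoatomic ideal gas.
ΔS = 2.44 × [12.47 × ln(459/393) + 8.314 × ln(38/31.2)] = 8.72 J/K.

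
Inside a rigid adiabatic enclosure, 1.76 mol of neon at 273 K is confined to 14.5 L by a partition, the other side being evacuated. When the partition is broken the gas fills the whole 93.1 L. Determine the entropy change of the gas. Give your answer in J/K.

ΔS_gas = 27.2 J/K

No heat is exchanged and no work is done, so the ideal-gas temperature stays constant.
Entropy is a state function; using a reversible isothermal path, ΔS_gas = nR ln(V₂/V₁) = 1.76 × 8.314 × ln(93.1/14.5) = 27.2 J/K.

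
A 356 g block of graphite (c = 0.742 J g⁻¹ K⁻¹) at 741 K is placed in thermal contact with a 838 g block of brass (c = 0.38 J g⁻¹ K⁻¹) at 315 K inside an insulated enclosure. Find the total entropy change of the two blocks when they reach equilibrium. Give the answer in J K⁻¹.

Energy balance: T_f = (m₁c₁T₁ + m₂c₂T₂)/(m₁c₁ + m₂c₂) = 508.15 K.
ΔS₁ = m₁c₁ ln(T_f/T₁) = 264.152 × ln(508.15/741) = -99.643 J/K.
ΔS₂ = m₂c₂ ln(T_f/T₂) = 318.44 × ln(508.15/315) = 152.28 J/K.
ΔS_total = -99.643 + 152.28 = 52.6 J/K.

ΔS_total = 52.6 J/K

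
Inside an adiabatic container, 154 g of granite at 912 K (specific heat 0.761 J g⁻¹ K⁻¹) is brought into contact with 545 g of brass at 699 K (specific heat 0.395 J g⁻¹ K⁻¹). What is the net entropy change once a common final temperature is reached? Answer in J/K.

Energy balance: T_f = (m₁c₁T₁ + m₂c₂T₂)/(m₁c₁ + m₂c₂) = 774.08 K.
ΔS₁ = m₁c₁ ln(T_f/T₁) = 117.194 × ln(774.08/912) = -19.215 J/K.
ΔS₂ = m₂c₂ ln(T_f/T₂) = 215.275 × ln(774.08/699) = 21.964 J/K.
ΔS_total = -19.215 + 21.964 = 2.75 J/K.

ΔS_total = 2.75 J/K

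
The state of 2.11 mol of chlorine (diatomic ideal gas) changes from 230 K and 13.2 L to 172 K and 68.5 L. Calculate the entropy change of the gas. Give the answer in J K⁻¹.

ΔS = 16.1 J/K

Entropy is a state function: ΔS = nC_V ln(T₂/T₁) + nR ln(V₂/V₁), with C_V = 5R/2 = 20.79 J mol⁻¹ K⁻¹ for a diatomic ideal gas.
ΔS = 2.11 × [20.79 × ln(172/230) + 8.314 × ln(68.5/13.2)] = 16.1 J/K.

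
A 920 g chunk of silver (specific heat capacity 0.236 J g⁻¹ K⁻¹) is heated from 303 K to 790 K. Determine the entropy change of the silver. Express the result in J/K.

ΔS = 208 J/K

ΔS = ∫dQ_rev/T = m c ln(T₂/T₁) = 920 × 0.236 × ln(790/303) = 208 J/K.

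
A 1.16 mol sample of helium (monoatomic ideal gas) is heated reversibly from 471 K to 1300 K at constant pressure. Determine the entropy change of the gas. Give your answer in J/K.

At constant pressure, ΔS = nC_p ln(T₂/T₁) with C_p = 5R/2 = 20.79 J mol⁻¹ K⁻¹.
ΔS = 1.16 × 20.79 × ln(1300/471) = 24.5 J/K.

ΔS = 24.5 J/K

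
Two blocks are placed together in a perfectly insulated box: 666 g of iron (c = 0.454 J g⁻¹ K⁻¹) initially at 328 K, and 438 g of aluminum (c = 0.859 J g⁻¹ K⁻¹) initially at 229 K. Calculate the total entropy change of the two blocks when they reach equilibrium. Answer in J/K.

ΔS_total = 10.9 J/K

Energy balance: T_f = (m₁c₁T₁ + m₂c₂T₂)/(m₁c₁ + m₂c₂) = 273.11 K.
ΔS₁ = m₁c₁ ln(T_f/T₁) = 302.364 × ln(273.11/328) = -55.37 J/K.
ΔS₂ = m₂c₂ ln(T_f/T₂) = 376.242 × ln(273.11/229) = 66.28 J/K.
ΔS_total = -55.37 + 66.28 = 10.9 J/K.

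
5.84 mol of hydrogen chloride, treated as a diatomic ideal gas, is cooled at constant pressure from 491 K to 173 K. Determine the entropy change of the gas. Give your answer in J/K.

At constant pressure, ΔS = nC_p ln(T₂/T₁) with C_p = 7R/2 = 29.1 J mol⁻¹ K⁻¹.
ΔS = 5.84 × 29.1 × ln(173/491) = -177 J/K.

ΔS = -177 J/K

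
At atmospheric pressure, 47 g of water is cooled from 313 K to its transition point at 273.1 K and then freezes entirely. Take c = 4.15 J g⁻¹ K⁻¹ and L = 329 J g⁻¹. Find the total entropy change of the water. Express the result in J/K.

ΔS = -83.2 J/K

Cooling step: ΔS₁ = m c ln(T_tr/T_i) = 47 × 4.15 × ln(273.1/313) = -26.6 J/K.
Phase change: ΔS₂ = −mL/T_tr = −47 × 329 / 273.1 = -56.62 J/K.
ΔS_total = (-26.6) + (-56.62) = -83.2 J/K.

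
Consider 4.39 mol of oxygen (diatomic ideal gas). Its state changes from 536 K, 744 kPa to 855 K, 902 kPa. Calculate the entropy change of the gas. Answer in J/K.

ΔS = 52.6 J/K

ΔS = nC_p ln(T₂/T₁) − nR ln(P₂/P₁), with C_p = 7R/2 = 29.1 J mol⁻¹ K⁻¹ for a diatomic ideal gas.
ΔS = 4.39 × [29.1 × ln(855/536) − 8.314 × ln(902/744)] = 52.6 J/K.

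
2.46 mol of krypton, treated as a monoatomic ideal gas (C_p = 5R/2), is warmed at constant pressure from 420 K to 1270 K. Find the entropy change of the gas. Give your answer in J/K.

ΔS = 56.6 J/K

At constant pressure, ΔS = nC_p ln(T₂/T₁) with C_p = 5R/2 = 20.79 J mol⁻¹ K⁻¹.
ΔS = 2.46 × 20.79 × ln(1270/420) = 56.6 J/K.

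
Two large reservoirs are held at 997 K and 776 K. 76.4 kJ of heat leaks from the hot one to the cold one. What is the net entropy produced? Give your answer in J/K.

ΔS_hot = −Q/T_H = −76400/997 = -76.63 J/K and ΔS_cold = +Q/T_C = 76400/776 = 98.45 J/K.
ΔS_total = -76.63 + 98.45 = 21.8 J/K, positive as the second law requires.

ΔS_total = 21.8 J/K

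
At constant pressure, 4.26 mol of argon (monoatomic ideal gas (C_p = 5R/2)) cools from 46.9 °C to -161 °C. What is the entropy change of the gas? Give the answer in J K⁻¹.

In kelvin: T₁ = 320.05 K, T₂ = 112.15 K. At constant pressure, ΔS = nC_p ln(T₂/T₁) with C_p = 5R/2 = 20.79 J mol⁻¹ K⁻¹.
ΔS = 4.26 × 20.79 × ln(112.15/320.05) = -92.9 J/K.

ΔS = -92.9 J/K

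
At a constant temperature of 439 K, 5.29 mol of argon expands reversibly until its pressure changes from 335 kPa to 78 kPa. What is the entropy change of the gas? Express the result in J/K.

ΔS_gas = 64.1 J/K

For an isothermal ideal gas ΔS_gas = nR ln(P₁/P₂) = 5.29 × 8.314 × ln(335/78) = 64.1 J/K.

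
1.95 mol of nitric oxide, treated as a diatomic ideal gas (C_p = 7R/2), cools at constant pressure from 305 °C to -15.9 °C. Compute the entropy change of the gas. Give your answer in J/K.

ΔS = -45.9 J/K

In kelvin: T₁ = 578.15 K, T₂ = 257.25 K. At constant pressure, ΔS = nC_p ln(T₂/T₁) with C_p = 7R/2 = 29.1 J mol⁻¹ K⁻¹.
ΔS = 1.95 × 29.1 × ln(257.25/578.15) = -45.9 J/K.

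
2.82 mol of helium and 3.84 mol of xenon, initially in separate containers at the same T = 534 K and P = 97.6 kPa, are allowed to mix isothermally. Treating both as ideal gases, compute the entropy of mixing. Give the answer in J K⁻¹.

ΔS_mix = 37.7 J/K

Mole fractions: x_A = 2.82/6.66 = 0.423, x_B = 0.577.
ΔS_mix = −R(n_A ln x_A + n_B ln x_B) = −8.314 × (2.82 ln 0.423 + 3.84 ln 0.577) = 37.7 J/K.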